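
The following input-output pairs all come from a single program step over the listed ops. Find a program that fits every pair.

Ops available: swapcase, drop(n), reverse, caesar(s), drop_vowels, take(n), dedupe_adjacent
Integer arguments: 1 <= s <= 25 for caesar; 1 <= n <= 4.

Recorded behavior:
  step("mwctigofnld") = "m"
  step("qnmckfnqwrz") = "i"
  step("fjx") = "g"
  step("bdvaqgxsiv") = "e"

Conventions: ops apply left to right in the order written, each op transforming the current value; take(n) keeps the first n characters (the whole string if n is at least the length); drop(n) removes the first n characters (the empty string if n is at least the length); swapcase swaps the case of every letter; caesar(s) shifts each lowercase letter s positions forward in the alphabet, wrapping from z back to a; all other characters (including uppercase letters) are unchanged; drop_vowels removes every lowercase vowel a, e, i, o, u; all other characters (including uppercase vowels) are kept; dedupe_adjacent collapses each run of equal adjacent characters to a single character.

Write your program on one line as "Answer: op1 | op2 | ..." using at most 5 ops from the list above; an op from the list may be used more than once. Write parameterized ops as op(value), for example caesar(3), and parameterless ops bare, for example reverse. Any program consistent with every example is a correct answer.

drop_vowels | reverse | take(1) | caesar(9)

Check, running the answer program on each example:
  "mwctigofnld" -> "mwctgfnld" -> "dlnfgtcwm" -> "d" -> "m"
  "qnmckfnqwrz" -> "qnmckfnqwrz" -> "zrwqnfkcmnq" -> "z" -> "i"
  "fjx" -> "fjx" -> "xjf" -> "x" -> "g"
  "bdvaqgxsiv" -> "bdvqgxsv" -> "vsxgqvdb" -> "v" -> "e"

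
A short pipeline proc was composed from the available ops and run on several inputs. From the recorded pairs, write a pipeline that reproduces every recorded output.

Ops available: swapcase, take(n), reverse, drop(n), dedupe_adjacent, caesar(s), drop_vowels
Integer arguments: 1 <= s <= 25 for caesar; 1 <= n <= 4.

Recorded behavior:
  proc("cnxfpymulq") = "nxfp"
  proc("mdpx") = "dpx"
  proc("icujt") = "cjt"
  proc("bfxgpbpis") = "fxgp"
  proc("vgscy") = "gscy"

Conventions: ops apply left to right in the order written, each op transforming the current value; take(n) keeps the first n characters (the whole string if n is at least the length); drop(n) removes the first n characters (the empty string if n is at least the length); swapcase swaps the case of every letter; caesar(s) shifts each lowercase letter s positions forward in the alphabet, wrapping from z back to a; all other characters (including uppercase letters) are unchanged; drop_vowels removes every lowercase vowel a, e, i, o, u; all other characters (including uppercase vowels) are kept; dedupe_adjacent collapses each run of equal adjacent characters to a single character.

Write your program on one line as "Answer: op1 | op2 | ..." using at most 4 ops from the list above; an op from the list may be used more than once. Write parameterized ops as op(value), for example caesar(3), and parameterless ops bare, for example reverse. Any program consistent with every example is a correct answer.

drop(1) | drop_vowels | take(4)

Check, running the answer program on each example:
  "cnxfpymulq" -> "nxfpymulq" -> "nxfpymlq" -> "nxfp"
  "mdpx" -> "dpx" -> "dpx" -> "dpx"
  "icujt" -> "cujt" -> "cjt" -> "cjt"
  "bfxgpbpis" -> "fxgpbpis" -> "fxgpbps" -> "fxgp"
  "vgscy" -> "gscy" -> "gscy" -> "gscy"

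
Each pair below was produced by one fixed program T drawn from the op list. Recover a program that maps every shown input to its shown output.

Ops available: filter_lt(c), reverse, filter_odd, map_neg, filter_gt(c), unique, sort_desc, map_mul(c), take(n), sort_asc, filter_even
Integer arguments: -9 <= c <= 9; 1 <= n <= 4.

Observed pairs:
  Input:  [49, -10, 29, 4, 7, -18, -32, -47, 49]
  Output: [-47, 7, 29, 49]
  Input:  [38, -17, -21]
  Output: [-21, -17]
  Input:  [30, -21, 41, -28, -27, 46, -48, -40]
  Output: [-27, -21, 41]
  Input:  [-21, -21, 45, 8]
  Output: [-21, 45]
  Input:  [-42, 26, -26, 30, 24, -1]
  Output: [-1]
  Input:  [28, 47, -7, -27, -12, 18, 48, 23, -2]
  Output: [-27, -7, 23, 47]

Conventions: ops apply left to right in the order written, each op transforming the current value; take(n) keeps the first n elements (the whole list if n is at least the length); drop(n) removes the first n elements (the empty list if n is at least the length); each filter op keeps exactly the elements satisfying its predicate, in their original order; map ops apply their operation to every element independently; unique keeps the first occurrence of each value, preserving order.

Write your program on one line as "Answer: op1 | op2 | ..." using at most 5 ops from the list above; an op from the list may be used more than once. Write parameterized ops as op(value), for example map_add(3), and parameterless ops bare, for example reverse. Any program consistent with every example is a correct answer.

sort_desc | unique | sort_asc | filter_odd

Check, running the answer program on each example:
  [49, -10, 29, 4, 7, -18, -32, -47, 49] -> [49, 49, 29, 7, 4, -10, -18, -32, -47] -> [49, 29, 7, 4, -10, -18, -32, -47] -> [-47, -32, -18, -10, 4, 7, 29, 49] -> [-47, 7, 29, 49]
  [38, -17, -21] -> [38, -17, -21] -> [38, -17, -21] -> [-21, -17, 38] -> [-21, -17]
  [30, -21, 41, -28, -27, 46, -48, -40] -> [46, 41, 30, -21, -27, -28, -40, -48] -> [46, 41, 30, -21, -27, -28, -40, -48] -> [-48, -40, -28, -27, -21, 30, 41, 46] -> [-27, -21, 41]
  [-21, -21, 45, 8] -> [45, 8, -21, -21] -> [45, 8, -21] -> [-21, 8, 45] -> [-21, 45]
  [-42, 26, -26, 30, 24, -1] -> [30, 26, 24, -1, -26, -42] -> [30, 26, 24, -1, -26, -42] -> [-42, -26, -1, 24, 26, 30] -> [-1]
  [28, 47, -7, -27, -12, 18, 48, 23, -2] -> [48, 47, 28, 23, 18, -2, -7, -12, -27] -> [48, 47, 28, 23, 18, -2, -7, -12, -27] -> [-27, -12, -7, -2, 18, 23, 28, 47, 48] -> [-27, -7, 23, 47]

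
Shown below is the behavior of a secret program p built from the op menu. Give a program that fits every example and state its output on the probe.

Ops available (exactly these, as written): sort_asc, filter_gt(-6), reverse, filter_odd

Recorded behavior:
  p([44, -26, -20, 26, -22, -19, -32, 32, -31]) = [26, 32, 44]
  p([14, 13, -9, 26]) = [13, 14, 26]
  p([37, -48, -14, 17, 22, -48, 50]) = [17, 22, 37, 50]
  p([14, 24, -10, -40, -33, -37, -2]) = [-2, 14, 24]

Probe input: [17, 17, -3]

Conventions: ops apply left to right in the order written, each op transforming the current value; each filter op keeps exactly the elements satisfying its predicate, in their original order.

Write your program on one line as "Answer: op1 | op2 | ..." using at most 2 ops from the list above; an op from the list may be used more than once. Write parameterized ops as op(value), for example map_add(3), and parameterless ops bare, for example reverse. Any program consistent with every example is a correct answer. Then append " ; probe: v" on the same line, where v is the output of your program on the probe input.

sort_asc | filter_gt(-6) ; probe: [-3, 17, 17]

Check, running the answer program on each example:
  [44, -26, -20, 26, -22, -19, -32, 32, -31] -> [-32, -31, -26, -22, -20, -19, 26, 32, 44] -> [26, 32, 44]
  [14, 13, -9, 26] -> [-9, 13, 14, 26] -> [13, 14, 26]
  [37, -48, -14, 17, 22, -48, 50] -> [-48, -48, -14, 17, 22, 37, 50] -> [17, 22, 37, 50]
  [14, 24, -10, -40, -33, -37, -2] -> [-40, -37, -33, -10, -2, 14, 24] -> [-2, 14, 24]
  probe: [17, 17, -3] -> [-3, 17, 17] -> [-3, 17, 17]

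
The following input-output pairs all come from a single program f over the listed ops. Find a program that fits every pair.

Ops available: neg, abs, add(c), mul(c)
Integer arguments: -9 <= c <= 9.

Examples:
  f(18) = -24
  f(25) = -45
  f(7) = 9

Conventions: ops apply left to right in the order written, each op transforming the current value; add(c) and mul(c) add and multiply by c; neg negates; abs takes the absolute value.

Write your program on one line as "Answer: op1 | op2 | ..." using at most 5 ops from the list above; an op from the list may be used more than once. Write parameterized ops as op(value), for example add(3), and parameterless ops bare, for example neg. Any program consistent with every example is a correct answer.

add(-9) | neg | add(1) | mul(3)

Check, running the answer program on each example:
  18 -> 9 -> -9 -> -8 -> -24
  25 -> 16 -> -16 -> -15 -> -45
  7 -> -2 -> 2 -> 3 -> 9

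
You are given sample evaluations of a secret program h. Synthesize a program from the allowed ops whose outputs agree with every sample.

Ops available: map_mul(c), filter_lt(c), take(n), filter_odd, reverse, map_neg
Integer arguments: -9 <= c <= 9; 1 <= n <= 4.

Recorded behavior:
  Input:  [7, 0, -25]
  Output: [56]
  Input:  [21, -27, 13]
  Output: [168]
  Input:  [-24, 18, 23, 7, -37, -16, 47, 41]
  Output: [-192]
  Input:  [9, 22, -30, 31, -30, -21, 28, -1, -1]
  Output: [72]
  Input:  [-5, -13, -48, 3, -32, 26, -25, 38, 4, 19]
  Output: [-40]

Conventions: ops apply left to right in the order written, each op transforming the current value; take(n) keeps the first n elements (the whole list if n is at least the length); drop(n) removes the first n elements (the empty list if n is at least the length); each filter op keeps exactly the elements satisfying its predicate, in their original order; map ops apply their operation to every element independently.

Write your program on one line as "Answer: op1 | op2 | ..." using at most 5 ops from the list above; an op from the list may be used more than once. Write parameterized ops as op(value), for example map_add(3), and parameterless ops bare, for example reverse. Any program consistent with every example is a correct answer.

map_neg | take(4) | map_mul(-8) | take(1)

Check, running the answer program on each example:
  [7, 0, -25] -> [-7, 0, 25] -> [-7, 0, 25] -> [56, 0, -200] -> [56]
  [21, -27, 13] -> [-21, 27, -13] -> [-21, 27, -13] -> [168, -216, 104] -> [168]
  [-24, 18, 23, 7, -37, -16, 47, 41] -> [24, -18, -23, -7, 37, 16, -47, -41] -> [24, -18, -23, -7] -> [-192, 144, 184, 56] -> [-192]
  [9, 22, -30, 31, -30, -21, 28, -1, -1] -> [-9, -22, 30, -31, 30, 21, -28, 1, 1] -> [-9, -22, 30, -31] -> [72, 176, -240, 248] -> [72]
  [-5, -13, -48, 3, -32, 26, -25, 38, 4, 19] -> [5, 13, 48, -3, 32, -26, 25, -38, -4, -19] -> [5, 13, 48, -3] -> [-40, -104, -384, 24] -> [-40]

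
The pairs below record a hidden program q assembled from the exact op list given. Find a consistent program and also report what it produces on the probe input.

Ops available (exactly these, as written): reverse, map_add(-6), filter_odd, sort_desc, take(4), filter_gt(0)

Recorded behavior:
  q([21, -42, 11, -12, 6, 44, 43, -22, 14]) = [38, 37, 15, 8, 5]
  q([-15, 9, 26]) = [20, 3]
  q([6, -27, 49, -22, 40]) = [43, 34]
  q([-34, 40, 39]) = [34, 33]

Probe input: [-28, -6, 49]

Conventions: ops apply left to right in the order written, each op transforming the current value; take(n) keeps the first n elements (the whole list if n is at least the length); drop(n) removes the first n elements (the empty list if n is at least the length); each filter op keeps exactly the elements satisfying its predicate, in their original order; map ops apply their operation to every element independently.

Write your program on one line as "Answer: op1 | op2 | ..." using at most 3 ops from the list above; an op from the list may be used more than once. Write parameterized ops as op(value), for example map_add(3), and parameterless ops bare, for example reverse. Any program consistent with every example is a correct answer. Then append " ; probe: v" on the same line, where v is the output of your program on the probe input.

map_add(-6) | sort_desc | filter_gt(0) ; probe: [43]

Check, running the answer program on each example:
  [21, -42, 11, -12, 6, 44, 43, -22, 14] -> [15, -48, 5, -18, 0, 38, 37, -28, 8] -> [38, 37, 15, 8, 5, 0, -18, -28, -48] -> [38, 37, 15, 8, 5]
  [-15, 9, 26] -> [-21, 3, 20] -> [20, 3, -21] -> [20, 3]
  [6, -27, 49, -22, 40] -> [0, -33, 43, -28, 34] -> [43, 34, 0, -28, -33] -> [43, 34]
  [-34, 40, 39] -> [-40, 34, 33] -> [34, 33, -40] -> [34, 33]
  probe: [-28, -6, 49] -> [-34, -12, 43] -> [43, -12, -34] -> [43]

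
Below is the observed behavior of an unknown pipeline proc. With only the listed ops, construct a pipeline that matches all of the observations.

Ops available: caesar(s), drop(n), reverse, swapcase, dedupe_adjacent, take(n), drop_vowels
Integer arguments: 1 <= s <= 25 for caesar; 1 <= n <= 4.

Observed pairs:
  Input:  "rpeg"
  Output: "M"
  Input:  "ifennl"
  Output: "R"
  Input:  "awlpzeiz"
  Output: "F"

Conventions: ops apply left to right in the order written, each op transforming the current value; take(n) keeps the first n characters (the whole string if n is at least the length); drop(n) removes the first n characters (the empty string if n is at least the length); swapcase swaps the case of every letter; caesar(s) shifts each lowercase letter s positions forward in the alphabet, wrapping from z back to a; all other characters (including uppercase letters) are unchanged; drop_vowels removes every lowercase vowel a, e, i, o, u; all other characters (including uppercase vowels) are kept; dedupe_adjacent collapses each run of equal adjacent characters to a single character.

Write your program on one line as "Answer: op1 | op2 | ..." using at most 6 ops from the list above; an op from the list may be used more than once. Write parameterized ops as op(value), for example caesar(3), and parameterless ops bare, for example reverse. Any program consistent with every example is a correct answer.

drop(1) | caesar(6) | reverse | take(1) | swapcase

Check, running the answer program on each example:
  "rpeg" -> "peg" -> "vkm" -> "mkv" -> "m" -> "M"
  "ifennl" -> "fennl" -> "lkttr" -> "rttkl" -> "r" -> "R"
  "awlpzeiz" -> "wlpzeiz" -> "crvfkof" -> "fokfvrc" -> "f" -> "F"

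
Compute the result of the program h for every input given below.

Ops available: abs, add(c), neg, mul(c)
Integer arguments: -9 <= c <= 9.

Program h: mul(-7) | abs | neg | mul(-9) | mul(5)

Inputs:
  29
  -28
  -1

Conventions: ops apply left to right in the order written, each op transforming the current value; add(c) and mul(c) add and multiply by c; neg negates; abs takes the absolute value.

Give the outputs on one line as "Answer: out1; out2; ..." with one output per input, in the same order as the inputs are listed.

9135; 8820; 315

Execution, op by op:
  29 -> -203 -> 203 -> -203 -> 1827 -> 9135
  -28 -> 196 -> 196 -> -196 -> 1764 -> 8820
  -1 -> 7 -> 7 -> -7 -> 63 -> 315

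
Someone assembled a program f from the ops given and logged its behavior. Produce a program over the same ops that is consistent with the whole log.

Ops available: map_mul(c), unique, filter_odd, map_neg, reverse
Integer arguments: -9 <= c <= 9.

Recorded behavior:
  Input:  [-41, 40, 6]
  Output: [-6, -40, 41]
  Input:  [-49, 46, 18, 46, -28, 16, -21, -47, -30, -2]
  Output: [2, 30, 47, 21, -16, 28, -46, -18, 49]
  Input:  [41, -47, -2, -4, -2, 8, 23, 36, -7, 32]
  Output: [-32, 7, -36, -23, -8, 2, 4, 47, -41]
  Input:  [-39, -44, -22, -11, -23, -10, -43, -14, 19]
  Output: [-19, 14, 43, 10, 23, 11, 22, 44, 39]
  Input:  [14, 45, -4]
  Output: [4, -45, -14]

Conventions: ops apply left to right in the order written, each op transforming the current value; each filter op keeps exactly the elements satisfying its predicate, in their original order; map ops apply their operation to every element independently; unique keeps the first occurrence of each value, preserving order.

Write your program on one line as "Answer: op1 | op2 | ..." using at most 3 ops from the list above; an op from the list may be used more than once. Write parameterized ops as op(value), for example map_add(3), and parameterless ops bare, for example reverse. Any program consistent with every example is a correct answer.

map_neg | reverse | unique

Check, running the answer program on each example:
  [-41, 40, 6] -> [41, -40, -6] -> [-6, -40, 41] -> [-6, -40, 41]
  [-49, 46, 18, 46, -28, 16, -21, -47, -30, -2] -> [49, -46, -18, -46, 28, -16, 21, 47, 30, 2] -> [2, 30, 47, 21, -16, 28, -46, -18, -46, 49] -> [2, 30, 47, 21, -16, 28, -46, -18, 49]
  [41, -47, -2, -4, -2, 8, 23, 36, -7, 32] -> [-41, 47, 2, 4, 2, -8, -23, -36, 7, -32] -> [-32, 7, -36, -23, -8, 2, 4, 2, 47, -41] -> [-32, 7, -36, -23, -8, 2, 4, 47, -41]
  [-39, -44, -22, -11, -23, -10, -43, -14, 19] -> [39, 44, 22, 11, 23, 10, 43, 14, -19] -> [-19, 14, 43, 10, 23, 11, 22, 44, 39] -> [-19, 14, 43, 10, 23, 11, 22, 44, 39]
  [14, 45, -4] -> [-14, -45, 4] -> [4, -45, -14] -> [4, -45, -14]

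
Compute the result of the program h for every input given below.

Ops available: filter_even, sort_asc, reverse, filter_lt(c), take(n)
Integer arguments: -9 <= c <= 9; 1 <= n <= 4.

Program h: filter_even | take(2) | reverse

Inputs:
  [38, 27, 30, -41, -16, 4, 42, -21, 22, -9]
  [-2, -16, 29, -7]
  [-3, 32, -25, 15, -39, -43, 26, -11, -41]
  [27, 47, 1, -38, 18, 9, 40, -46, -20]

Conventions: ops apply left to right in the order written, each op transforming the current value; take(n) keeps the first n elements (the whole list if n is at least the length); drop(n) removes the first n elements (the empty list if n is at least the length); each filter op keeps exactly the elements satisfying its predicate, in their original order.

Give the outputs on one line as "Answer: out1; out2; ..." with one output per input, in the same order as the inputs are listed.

[30, 38]; [-16, -2]; [26, 32]; [18, -38]

Execution, op by op:
  [38, 27, 30, -41, -16, 4, 42, -21, 22, -9] -> [38, 30, -16, 4, 42, 22] -> [38, 30] -> [30, 38]
  [-2, -16, 29, -7] -> [-2, -16] -> [-2, -16] -> [-16, -2]
  [-3, 32, -25, 15, -39, -43, 26, -11, -41] -> [32, 26] -> [32, 26] -> [26, 32]
  [27, 47, 1, -38, 18, 9, 40, -46, -20] -> [-38, 18, 40, -46, -20] -> [-38, 18] -> [18, -38]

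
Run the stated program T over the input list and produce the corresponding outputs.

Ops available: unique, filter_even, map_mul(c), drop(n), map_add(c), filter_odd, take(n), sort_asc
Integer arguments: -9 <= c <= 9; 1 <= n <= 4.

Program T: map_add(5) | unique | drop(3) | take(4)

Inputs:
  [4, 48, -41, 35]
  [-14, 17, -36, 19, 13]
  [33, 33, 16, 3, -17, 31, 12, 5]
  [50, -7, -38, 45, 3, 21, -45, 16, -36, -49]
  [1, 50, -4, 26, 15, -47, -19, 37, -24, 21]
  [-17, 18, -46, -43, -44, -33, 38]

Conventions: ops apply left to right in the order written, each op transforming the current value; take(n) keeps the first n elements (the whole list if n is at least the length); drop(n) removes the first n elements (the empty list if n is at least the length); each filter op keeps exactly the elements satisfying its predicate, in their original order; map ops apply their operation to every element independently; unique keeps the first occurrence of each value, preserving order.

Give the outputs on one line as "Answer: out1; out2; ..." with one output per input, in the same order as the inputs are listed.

Execution, op by op:
  [4, 48, -41, 35] -> [9, 53, -36, 40] -> [9, 53, -36, 40] -> [40] -> [40]
  [-14, 17, -36, 19, 13] -> [-9, 22, -31, 24, 18] -> [-9, 22, -31, 24, 18] -> [24, 18] -> [24, 18]
  [33, 33, 16, 3, -17, 31, 12, 5] -> [38, 38, 21, 8, -12, 36, 17, 10] -> [38, 21, 8, -12, 36, 17, 10] -> [-12, 36, 17, 10] -> [-12, 36, 17, 10]
  [50, -7, -38, 45, 3, 21, -45, 16, -36, -49] -> [55, -2, -33, 50, 8, 26, -40, 21, -31, -44] -> [55, -2, -33, 50, 8, 26, -40, 21, -31, -44] -> [50, 8, 26, -40, 21, -31, -44] -> [50, 8, 26, -40]
  [1, 50, -4, 26, 15, -47, -19, 37, -24, 21] -> [6, 55, 1, 31, 20, -42, -14, 42, -19, 26] -> [6, 55, 1, 31, 20, -42, -14, 42, -19, 26] -> [31, 20, -42, -14, 42, -19, 26] -> [31, 20, -42, -14]
  [-17, 18, -46, -43, -44, -33, 38] -> [-12, 23, -41, -38, -39, -28, 43] -> [-12, 23, -41, -38, -39, -28, 43] -> [-38, -39, -28, 43] -> [-38, -39, -28, 43]

[40]; [24, 18]; [-12, 36, 17, 10]; [50, 8, 26, -40]; [31, 20, -42, -14]; [-38, -39, -28, 43]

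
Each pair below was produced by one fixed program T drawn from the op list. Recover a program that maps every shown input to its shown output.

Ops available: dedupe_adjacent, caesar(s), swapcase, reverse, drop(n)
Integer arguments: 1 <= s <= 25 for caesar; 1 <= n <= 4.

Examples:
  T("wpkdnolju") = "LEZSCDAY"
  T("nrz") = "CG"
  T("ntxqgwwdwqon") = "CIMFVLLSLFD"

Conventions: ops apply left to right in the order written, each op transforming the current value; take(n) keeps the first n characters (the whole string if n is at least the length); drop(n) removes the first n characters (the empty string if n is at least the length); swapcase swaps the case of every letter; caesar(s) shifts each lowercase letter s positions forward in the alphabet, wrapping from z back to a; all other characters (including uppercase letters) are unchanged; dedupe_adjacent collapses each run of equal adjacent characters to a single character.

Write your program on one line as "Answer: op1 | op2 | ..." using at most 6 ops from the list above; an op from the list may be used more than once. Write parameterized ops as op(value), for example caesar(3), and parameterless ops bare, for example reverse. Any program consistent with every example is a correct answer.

reverse | drop(1) | reverse | caesar(15) | swapcase

Check, running the answer program on each example:
  "wpkdnolju" -> "ujlondkpw" -> "jlondkpw" -> "wpkdnolj" -> "lezscday" -> "LEZSCDAY"
  "nrz" -> "zrn" -> "rn" -> "nr" -> "cg" -> "CG"
  "ntxqgwwdwqon" -> "noqwdwwgqxtn" -> "oqwdwwgqxtn" -> "ntxqgwwdwqo" -> "cimfvllslfd" -> "CIMFVLLSLFD"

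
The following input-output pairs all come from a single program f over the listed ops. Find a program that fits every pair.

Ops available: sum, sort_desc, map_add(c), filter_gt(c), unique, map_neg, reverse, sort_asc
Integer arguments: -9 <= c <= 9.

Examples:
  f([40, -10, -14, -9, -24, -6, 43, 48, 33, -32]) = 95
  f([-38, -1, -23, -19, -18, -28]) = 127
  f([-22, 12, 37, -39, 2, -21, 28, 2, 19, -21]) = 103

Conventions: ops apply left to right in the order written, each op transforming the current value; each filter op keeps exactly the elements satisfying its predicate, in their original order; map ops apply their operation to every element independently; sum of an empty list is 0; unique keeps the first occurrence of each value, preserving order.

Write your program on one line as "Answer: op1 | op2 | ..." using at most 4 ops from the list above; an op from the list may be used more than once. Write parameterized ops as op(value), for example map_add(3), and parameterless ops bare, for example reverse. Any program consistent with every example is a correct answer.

map_neg | filter_gt(0) | sum

Check, running the answer program on each example:
  [40, -10, -14, -9, -24, -6, 43, 48, 33, -32] -> [-40, 10, 14, 9, 24, 6, -43, -48, -33, 32] -> [10, 14, 9, 24, 6, 32] -> 95
  [-38, -1, -23, -19, -18, -28] -> [38, 1, 23, 19, 18, 28] -> [38, 1, 23, 19, 18, 28] -> 127
  [-22, 12, 37, -39, 2, -21, 28, 2, 19, -21] -> [22, -12, -37, 39, -2, 21, -28, -2, -19, 21] -> [22, 39, 21, 21] -> 103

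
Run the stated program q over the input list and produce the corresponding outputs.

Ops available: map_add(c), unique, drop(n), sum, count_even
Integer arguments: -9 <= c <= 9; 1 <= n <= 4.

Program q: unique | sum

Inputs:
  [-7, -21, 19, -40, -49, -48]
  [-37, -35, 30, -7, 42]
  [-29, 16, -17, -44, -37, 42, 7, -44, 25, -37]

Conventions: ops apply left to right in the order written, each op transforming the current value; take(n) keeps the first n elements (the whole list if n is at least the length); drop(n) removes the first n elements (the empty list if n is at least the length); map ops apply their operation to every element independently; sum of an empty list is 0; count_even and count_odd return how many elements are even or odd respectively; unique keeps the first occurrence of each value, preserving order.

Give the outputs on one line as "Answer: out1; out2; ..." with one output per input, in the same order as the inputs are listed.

Execution, op by op:
  [-7, -21, 19, -40, -49, -48] -> [-7, -21, 19, -40, -49, -48] -> -146
  [-37, -35, 30, -7, 42] -> [-37, -35, 30, -7, 42] -> -7
  [-29, 16, -17, -44, -37, 42, 7, -44, 25, -37] -> [-29, 16, -17, -44, -37, 42, 7, 25] -> -37

-146; -7; -37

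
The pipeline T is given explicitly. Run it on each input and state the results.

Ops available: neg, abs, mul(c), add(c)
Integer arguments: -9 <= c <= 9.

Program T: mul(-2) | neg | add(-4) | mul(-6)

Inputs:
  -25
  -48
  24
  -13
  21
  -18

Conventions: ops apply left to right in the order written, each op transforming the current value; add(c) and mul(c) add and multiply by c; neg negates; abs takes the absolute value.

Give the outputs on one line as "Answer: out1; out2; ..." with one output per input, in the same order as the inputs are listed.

324; 600; -264; 180; -228; 240

Execution, op by op:
  -25 -> 50 -> -50 -> -54 -> 324
  -48 -> 96 -> -96 -> -100 -> 600
  24 -> -48 -> 48 -> 44 -> -264
  -13 -> 26 -> -26 -> -30 -> 180
  21 -> -42 -> 42 -> 38 -> -228
  -18 -> 36 -> -36 -> -40 -> 240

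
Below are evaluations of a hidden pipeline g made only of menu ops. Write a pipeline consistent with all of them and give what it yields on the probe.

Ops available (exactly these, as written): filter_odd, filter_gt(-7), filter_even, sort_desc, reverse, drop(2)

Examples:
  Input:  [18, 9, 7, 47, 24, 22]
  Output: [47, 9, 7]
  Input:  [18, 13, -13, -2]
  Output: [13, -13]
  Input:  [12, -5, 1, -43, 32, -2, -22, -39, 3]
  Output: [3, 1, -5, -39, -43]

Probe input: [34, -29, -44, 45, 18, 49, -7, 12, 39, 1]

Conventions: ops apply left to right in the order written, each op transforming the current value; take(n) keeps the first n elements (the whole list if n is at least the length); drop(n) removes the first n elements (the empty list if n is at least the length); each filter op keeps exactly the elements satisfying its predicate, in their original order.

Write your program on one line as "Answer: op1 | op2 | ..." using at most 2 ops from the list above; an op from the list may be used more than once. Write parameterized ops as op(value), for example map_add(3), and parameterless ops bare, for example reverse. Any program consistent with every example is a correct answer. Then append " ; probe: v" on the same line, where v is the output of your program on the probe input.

sort_desc | filter_odd ; probe: [49, 45, 39, 1, -7, -29]

Check, running the answer program on each example:
  [18, 9, 7, 47, 24, 22] -> [47, 24, 22, 18, 9, 7] -> [47, 9, 7]
  [18, 13, -13, -2] -> [18, 13, -2, -13] -> [13, -13]
  [12, -5, 1, -43, 32, -2, -22, -39, 3] -> [32, 12, 3, 1, -2, -5, -22, -39, -43] -> [3, 1, -5, -39, -43]
  probe: [34, -29, -44, 45, 18, 49, -7, 12, 39, 1] -> [49, 45, 39, 34, 18, 12, 1, -7, -29, -44] -> [49, 45, 39, 1, -7, -29]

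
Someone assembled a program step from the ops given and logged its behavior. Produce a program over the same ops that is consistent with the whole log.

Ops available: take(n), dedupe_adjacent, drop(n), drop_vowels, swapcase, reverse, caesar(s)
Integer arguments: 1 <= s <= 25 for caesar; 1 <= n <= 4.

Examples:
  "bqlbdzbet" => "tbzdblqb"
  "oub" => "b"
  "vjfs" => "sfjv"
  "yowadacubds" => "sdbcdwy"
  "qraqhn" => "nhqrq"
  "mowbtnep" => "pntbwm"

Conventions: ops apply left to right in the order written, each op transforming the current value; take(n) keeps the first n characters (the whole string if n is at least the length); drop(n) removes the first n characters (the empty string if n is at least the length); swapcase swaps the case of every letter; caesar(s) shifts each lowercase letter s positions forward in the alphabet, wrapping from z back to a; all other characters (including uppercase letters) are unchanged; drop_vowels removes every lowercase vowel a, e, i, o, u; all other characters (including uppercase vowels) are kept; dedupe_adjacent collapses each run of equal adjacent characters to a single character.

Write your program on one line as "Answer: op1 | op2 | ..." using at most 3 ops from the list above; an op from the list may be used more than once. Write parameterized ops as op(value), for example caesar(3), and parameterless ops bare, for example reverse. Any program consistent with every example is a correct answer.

reverse | drop_vowels

Check, running the answer program on each example:
  "bqlbdzbet" -> "tebzdblqb" -> "tbzdblqb"
  "oub" -> "buo" -> "b"
  "vjfs" -> "sfjv" -> "sfjv"
  "yowadacubds" -> "sdbucadawoy" -> "sdbcdwy"
  "qraqhn" -> "nhqarq" -> "nhqrq"
  "mowbtnep" -> "pentbwom" -> "pntbwm"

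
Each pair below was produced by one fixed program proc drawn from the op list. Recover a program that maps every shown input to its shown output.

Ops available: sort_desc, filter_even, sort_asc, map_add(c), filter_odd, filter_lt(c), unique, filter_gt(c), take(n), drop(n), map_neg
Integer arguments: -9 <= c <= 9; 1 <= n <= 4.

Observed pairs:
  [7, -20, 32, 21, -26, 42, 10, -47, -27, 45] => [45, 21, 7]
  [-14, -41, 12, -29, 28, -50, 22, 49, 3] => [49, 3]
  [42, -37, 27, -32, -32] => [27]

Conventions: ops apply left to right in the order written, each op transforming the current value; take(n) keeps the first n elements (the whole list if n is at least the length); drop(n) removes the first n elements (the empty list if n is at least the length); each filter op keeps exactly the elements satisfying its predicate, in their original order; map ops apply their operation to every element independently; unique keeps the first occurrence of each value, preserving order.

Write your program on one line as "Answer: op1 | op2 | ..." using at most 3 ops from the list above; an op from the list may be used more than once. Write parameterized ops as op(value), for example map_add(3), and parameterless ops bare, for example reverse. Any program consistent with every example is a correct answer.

sort_desc | filter_odd | filter_gt(-9)

Check, running the answer program on each example:
  [7, -20, 32, 21, -26, 42, 10, -47, -27, 45] -> [45, 42, 32, 21, 10, 7, -20, -26, -27, -47] -> [45, 21, 7, -27, -47] -> [45, 21, 7]
  [-14, -41, 12, -29, 28, -50, 22, 49, 3] -> [49, 28, 22, 12, 3, -14, -29, -41, -50] -> [49, 3, -29, -41] -> [49, 3]
  [42, -37, 27, -32, -32] -> [42, 27, -32, -32, -37] -> [27, -37] -> [27]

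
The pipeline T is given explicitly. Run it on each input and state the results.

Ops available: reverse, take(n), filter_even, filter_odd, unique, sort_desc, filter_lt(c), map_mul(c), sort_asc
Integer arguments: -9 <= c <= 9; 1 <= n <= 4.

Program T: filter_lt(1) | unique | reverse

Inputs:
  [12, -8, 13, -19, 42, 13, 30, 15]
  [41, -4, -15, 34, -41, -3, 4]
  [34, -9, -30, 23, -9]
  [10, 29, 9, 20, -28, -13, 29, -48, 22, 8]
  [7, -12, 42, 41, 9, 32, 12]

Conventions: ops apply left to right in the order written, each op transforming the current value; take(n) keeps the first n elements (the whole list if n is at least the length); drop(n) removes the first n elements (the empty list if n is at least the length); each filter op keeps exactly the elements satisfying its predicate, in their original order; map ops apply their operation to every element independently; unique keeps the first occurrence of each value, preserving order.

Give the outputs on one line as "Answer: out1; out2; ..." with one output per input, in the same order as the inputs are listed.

[-19, -8]; [-3, -41, -15, -4]; [-30, -9]; [-48, -13, -28]; [-12]

Execution, op by op:
  [12, -8, 13, -19, 42, 13, 30, 15] -> [-8, -19] -> [-8, -19] -> [-19, -8]
  [41, -4, -15, 34, -41, -3, 4] -> [-4, -15, -41, -3] -> [-4, -15, -41, -3] -> [-3, -41, -15, -4]
  [34, -9, -30, 23, -9] -> [-9, -30, -9] -> [-9, -30] -> [-30, -9]
  [10, 29, 9, 20, -28, -13, 29, -48, 22, 8] -> [-28, -13, -48] -> [-28, -13, -48] -> [-48, -13, -28]
  [7, -12, 42, 41, 9, 32, 12] -> [-12] -> [-12] -> [-12]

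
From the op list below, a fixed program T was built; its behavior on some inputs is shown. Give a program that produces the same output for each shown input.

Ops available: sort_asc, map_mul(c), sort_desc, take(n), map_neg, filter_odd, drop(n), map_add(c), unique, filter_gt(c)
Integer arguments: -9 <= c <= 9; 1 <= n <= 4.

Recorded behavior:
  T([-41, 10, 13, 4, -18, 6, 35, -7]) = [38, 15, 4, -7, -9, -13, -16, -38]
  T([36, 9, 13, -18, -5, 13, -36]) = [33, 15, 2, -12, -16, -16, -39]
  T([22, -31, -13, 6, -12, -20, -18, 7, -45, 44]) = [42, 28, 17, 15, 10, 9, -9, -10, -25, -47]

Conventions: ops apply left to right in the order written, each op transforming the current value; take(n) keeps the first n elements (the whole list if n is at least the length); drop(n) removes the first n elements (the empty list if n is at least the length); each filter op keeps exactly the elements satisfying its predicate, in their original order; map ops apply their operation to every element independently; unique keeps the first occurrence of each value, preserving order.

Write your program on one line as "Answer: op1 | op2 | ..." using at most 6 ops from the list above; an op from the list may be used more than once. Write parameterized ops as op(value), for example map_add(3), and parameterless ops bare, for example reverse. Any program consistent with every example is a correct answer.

map_neg | sort_asc | map_neg | sort_asc | map_add(3) | map_neg

Check, running the answer program on each example:
  [-41, 10, 13, 4, -18, 6, 35, -7] -> [41, -10, -13, -4, 18, -6, -35, 7] -> [-35, -13, -10, -6, -4, 7, 18, 41] -> [35, 13, 10, 6, 4, -7, -18, -41] -> [-41, -18, -7, 4, 6, 10, 13, 35] -> [-38, -15, -4, 7, 9, 13, 16, 38] -> [38, 15, 4, -7, -9, -13, -16, -38]
  [36, 9, 13, -18, -5, 13, -36] -> [-36, -9, -13, 18, 5, -13, 36] -> [-36, -13, -13, -9, 5, 18, 36] -> [36, 13, 13, 9, -5, -18, -36] -> [-36, -18, -5, 9, 13, 13, 36] -> [-33, -15, -2, 12, 16, 16, 39] -> [33, 15, 2, -12, -16, -16, -39]
  [22, -31, -13, 6, -12, -20, -18, 7, -45, 44] -> [-22, 31, 13, -6, 12, 20, 18, -7, 45, -44] -> [-44, -22, -7, -6, 12, 13, 18, 20, 31, 45] -> [44, 22, 7, 6, -12, -13, -18, -20, -31, -45] -> [-45, -31, -20, -18, -13, -12, 6, 7, 22, 44] -> [-42, -28, -17, -15, -10, -9, 9, 10, 25, 47] -> [42, 28, 17, 15, 10, 9, -9, -10, -25, -47]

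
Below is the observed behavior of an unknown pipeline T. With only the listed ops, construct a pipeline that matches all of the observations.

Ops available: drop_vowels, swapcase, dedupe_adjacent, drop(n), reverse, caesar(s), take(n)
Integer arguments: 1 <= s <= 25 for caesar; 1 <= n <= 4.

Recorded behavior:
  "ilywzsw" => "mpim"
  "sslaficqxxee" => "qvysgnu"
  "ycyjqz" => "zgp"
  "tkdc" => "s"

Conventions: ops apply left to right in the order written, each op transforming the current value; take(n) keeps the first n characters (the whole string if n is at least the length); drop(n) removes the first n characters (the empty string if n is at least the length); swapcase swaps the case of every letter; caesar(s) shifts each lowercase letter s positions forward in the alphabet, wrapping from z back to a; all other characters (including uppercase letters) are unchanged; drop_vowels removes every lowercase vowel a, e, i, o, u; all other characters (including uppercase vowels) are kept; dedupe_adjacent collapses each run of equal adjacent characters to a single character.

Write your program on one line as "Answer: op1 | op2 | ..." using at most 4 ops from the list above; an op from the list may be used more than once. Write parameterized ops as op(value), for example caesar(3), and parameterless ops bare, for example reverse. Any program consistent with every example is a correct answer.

drop(3) | dedupe_adjacent | caesar(16)

Check, running the answer program on each example:
  "ilywzsw" -> "wzsw" -> "wzsw" -> "mpim"
  "sslaficqxxee" -> "aficqxxee" -> "aficqxe" -> "qvysgnu"
  "ycyjqz" -> "jqz" -> "jqz" -> "zgp"
  "tkdc" -> "c" -> "c" -> "s"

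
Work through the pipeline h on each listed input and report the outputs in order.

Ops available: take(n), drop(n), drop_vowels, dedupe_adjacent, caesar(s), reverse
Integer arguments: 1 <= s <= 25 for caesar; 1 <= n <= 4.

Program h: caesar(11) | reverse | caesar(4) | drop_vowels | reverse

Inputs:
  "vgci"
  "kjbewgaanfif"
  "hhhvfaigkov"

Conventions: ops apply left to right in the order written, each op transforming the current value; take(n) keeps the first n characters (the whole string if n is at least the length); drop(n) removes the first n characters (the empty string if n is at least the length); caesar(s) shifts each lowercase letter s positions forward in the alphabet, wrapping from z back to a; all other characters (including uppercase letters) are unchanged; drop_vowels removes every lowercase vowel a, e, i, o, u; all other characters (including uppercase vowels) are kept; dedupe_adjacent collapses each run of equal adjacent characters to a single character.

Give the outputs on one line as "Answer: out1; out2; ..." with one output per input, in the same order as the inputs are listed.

Execution, op by op:
  "vgci" -> "grnt" -> "tnrg" -> "xrvk" -> "xrvk" -> "kvrx"
  "kjbewgaanfif" -> "vumphrllyqtq" -> "qtqyllrhpmuv" -> "uxucppvltqyz" -> "xcppvltqyz" -> "zyqtlvppcx"
  "hhhvfaigkov" -> "sssgqltrvzg" -> "gzvrtlqgsss" -> "kdzvxpukwww" -> "kdzvxpkwww" -> "wwwkpxvzdk"

"kvrx"; "zyqtlvppcx"; "wwwkpxvzdk"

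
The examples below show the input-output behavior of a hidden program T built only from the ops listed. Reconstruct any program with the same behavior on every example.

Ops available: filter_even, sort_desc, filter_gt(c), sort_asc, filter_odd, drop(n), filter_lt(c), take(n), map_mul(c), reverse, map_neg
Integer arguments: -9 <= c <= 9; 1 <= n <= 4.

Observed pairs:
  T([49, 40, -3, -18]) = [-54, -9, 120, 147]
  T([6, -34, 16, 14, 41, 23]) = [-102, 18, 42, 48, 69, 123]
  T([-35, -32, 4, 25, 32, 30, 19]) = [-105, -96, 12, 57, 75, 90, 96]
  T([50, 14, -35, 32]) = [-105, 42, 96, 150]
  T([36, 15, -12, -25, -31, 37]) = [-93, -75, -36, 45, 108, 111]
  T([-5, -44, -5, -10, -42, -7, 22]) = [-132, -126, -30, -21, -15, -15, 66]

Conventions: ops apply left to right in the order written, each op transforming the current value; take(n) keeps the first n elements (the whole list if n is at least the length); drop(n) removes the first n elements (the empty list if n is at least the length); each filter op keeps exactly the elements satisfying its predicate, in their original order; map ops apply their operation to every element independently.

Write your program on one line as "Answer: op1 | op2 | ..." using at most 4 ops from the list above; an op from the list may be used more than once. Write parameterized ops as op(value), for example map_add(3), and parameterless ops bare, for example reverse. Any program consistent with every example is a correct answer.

map_mul(3) | sort_desc | reverse

Check, running the answer program on each example:
  [49, 40, -3, -18] -> [147, 120, -9, -54] -> [147, 120, -9, -54] -> [-54, -9, 120, 147]
  [6, -34, 16, 14, 41, 23] -> [18, -102, 48, 42, 123, 69] -> [123, 69, 48, 42, 18, -102] -> [-102, 18, 42, 48, 69, 123]
  [-35, -32, 4, 25, 32, 30, 19] -> [-105, -96, 12, 75, 96, 90, 57] -> [96, 90, 75, 57, 12, -96, -105] -> [-105, -96, 12, 57, 75, 90, 96]
  [50, 14, -35, 32] -> [150, 42, -105, 96] -> [150, 96, 42, -105] -> [-105, 42, 96, 150]
  [36, 15, -12, -25, -31, 37] -> [108, 45, -36, -75, -93, 111] -> [111, 108, 45, -36, -75, -93] -> [-93, -75, -36, 45, 108, 111]
  [-5, -44, -5, -10, -42, -7, 22] -> [-15, -132, -15, -30, -126, -21, 66] -> [66, -15, -15, -21, -30, -126, -132] -> [-132, -126, -30, -21, -15, -15, 66]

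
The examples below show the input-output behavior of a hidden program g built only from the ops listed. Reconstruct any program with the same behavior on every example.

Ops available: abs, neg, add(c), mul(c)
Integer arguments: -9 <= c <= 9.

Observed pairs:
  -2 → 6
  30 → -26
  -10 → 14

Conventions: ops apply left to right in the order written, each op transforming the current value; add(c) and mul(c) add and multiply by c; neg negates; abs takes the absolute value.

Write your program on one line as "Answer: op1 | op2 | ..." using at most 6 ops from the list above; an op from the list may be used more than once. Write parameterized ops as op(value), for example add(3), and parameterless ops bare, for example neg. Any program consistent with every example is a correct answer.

add(-7) | add(5) | add(-1) | neg | add(1)

Check, running the answer program on each example:
  -2 -> -9 -> -4 -> -5 -> 5 -> 6
  30 -> 23 -> 28 -> 27 -> -27 -> -26
  -10 -> -17 -> -12 -> -13 -> 13 -> 14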